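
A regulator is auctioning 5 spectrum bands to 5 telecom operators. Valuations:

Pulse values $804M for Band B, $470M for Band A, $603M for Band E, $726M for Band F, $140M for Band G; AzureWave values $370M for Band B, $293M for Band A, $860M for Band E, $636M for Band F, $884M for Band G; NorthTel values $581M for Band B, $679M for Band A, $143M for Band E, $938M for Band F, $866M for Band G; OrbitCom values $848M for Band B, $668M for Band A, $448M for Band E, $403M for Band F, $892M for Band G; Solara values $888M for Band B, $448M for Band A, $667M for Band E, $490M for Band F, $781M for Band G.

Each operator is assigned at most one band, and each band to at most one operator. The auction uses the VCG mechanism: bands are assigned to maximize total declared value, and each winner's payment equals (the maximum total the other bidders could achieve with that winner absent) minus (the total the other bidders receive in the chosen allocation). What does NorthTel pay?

NorthTel pays $253M.

Efficient allocation: Pulse→Band B ($804M), AzureWave→Band E ($860M), NorthTel→Band F ($938M), OrbitCom→Band A ($668M), Solara→Band G ($781M); total welfare W = $4051M.
NorthTel receives Band F at value $938M, so the others get W − 938 = $3113M.
Without NorthTel: best allocation of the remaining 4 bidders over all 5 bands is Pulse→Band F ($726M), AzureWave→Band E ($860M), OrbitCom→Band G ($892M), Solara→Band B ($888M), total $3366M.
VCG payment = (others' best without NorthTel) − (others' welfare with NorthTel) = 3366 − 3113 = $253M.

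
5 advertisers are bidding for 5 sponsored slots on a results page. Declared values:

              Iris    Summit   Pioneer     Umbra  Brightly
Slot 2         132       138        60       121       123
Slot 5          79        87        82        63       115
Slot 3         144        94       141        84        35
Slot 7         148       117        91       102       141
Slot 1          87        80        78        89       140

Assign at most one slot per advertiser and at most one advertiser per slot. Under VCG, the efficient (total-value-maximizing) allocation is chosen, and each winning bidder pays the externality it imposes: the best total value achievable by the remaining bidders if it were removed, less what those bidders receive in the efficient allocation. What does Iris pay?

Iris pays $32.

Efficient allocation: Iris→Slot 7 ($148), Summit→Slot 5 ($87), Pioneer→Slot 3 ($141), Umbra→Slot 2 ($121), Brightly→Slot 1 ($140); total welfare W = $637.
Iris receives Slot 7 at value $148, so the others get W − 148 = $489.
Without Iris: best allocation of the remaining 4 bidders over all 5 slots is Summit→Slot 2 ($138), Pioneer→Slot 3 ($141), Umbra→Slot 7 ($102), Brightly→Slot 1 ($140), total $521.
VCG payment = (others' best without Iris) − (others' welfare with Iris) = 521 − 489 = $32.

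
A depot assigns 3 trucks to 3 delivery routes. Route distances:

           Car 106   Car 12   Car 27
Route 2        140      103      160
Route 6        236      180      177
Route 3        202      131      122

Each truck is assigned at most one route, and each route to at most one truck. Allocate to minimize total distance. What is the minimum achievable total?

Min total: 442 km

Optimal: Car 106→Route 2 (140 km), Car 12→Route 6 (180 km), Car 27→Route 3 (122 km) — total 140+180+122 = 442 km.
Column-greedy (each route in turn goes to its cheapest remaining truck) gives 482 km, worse by 40.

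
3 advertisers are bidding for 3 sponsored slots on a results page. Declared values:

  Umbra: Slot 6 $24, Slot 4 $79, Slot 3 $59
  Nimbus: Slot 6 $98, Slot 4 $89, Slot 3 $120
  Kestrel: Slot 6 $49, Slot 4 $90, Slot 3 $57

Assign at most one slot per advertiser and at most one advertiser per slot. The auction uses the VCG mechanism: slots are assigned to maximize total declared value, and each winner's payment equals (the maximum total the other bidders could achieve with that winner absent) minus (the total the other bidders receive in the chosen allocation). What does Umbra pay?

Efficient allocation: Umbra→Slot 4 ($79), Nimbus→Slot 3 ($120), Kestrel→Slot 6 ($49); total welfare W = $248.
Umbra receives Slot 4 at value $79, so the others get W − 79 = $169.
Without Umbra: best allocation of the remaining 2 bidders over all 3 slots is Nimbus→Slot 3 ($120), Kestrel→Slot 4 ($90), total $210.
VCG payment = (others' best without Umbra) − (others' welfare with Umbra) = 210 − 169 = $41.

Umbra pays $41.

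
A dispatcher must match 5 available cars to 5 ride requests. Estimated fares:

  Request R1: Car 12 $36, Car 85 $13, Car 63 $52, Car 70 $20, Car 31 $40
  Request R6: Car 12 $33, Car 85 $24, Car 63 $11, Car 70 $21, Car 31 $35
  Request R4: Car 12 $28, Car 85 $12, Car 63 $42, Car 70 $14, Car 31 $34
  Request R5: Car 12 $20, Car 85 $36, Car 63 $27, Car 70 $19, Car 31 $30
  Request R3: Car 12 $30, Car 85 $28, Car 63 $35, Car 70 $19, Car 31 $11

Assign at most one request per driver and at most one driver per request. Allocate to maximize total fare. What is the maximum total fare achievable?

Optimal: Car 12→Request R6 ($33), Car 85→Request R5 ($36), Car 63→Request R1 ($52), Car 70→Request R3 ($19), Car 31→Request R4 ($34) — total 33+36+52+19+34 = $174.
Column-greedy (each request in turn goes to its best remaining driver) gives $170, worse by 4.
Next-best assignment: Car 12→Request R3, Car 85→Request R5, Car 63→Request R1, Car 70→Request R6, Car 31→Request R4 = $173.

Maximum total: $174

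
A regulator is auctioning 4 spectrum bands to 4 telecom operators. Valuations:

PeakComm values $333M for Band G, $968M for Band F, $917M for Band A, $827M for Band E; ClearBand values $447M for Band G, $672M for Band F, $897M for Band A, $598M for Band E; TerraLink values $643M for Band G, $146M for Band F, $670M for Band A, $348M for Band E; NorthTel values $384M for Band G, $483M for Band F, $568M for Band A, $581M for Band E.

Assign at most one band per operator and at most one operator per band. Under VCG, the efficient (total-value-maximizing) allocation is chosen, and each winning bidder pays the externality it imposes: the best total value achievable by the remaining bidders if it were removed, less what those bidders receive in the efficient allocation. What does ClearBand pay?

Efficient allocation: PeakComm→Band F ($968M), ClearBand→Band A ($897M), TerraLink→Band G ($643M), NorthTel→Band E ($581M); total welfare W = $3089M.
ClearBand receives Band A at value $897M, so the others get W − 897 = $2192M.
Without ClearBand: best allocation of the remaining 3 bidders over all 4 bands is PeakComm→Band F ($968M), TerraLink→Band A ($670M), NorthTel→Band E ($581M), total $2219M.
VCG payment = (others' best without ClearBand) − (others' welfare with ClearBand) = 2219 − 2192 = $27M.

ClearBand pays $27M.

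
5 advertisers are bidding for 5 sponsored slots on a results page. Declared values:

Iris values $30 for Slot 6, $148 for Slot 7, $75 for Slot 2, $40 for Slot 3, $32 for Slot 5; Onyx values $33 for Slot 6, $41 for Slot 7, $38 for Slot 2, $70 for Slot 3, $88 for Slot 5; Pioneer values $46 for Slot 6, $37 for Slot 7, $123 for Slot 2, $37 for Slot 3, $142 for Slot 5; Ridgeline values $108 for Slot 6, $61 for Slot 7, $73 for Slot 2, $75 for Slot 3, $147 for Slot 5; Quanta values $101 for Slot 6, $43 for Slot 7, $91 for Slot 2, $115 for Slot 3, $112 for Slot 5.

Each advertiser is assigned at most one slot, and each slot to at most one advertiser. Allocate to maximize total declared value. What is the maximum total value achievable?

Max total: $589

Optimal: Iris→Slot 7 ($148), Onyx→Slot 3 ($70), Pioneer→Slot 2 ($123), Ridgeline→Slot 5 ($147), Quanta→Slot 6 ($101) — total 148+70+123+147+101 = $589.
Swapping Ridgeline↔Quanta (Ridgeline→Slot 6 $108, Quanta→Slot 5 $112) loses 28.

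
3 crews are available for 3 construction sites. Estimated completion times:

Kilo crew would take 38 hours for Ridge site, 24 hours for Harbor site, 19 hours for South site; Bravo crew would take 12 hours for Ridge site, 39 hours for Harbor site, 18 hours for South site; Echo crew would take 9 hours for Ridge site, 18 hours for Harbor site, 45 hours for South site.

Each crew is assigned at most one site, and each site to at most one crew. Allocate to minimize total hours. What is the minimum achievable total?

Minimum total: 49 hours

This is a one-to-one assignment (minimum-cost bipartite matching).
Optimal: Kilo crew→South site (19 hours), Bravo crew→Ridge site (12 hours), Echo crew→Harbor site (18 hours) — total 19+12+18 = 49 hours.
Min-entry greedy (repeatedly take the single cheapest remaining cell) gives 51 hours, worse by 2.
No other one-to-one assignment undercuts 49 hours.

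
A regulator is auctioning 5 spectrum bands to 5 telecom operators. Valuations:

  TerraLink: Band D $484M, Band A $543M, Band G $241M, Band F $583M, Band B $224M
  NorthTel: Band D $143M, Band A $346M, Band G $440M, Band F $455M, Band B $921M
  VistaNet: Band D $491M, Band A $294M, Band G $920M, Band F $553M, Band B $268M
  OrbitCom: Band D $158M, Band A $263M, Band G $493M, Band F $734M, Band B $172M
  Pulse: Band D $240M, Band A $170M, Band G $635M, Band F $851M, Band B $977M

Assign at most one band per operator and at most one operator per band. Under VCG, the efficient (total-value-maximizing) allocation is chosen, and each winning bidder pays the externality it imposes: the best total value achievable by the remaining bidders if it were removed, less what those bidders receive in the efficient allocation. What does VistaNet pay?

VistaNet pays $292M.

Efficient allocation: TerraLink→Band D ($484M), NorthTel→Band A ($346M), VistaNet→Band G ($920M), OrbitCom→Band F ($734M), Pulse→Band B ($977M); total welfare W = $3461M.
VistaNet receives Band G at value $920M, so the others get W − 920 = $2541M.
Without VistaNet: best allocation of the remaining 4 bidders over all 5 bands is TerraLink→Band A ($543M), NorthTel→Band B ($921M), OrbitCom→Band F ($734M), Pulse→Band G ($635M), total $2833M.
VCG payment = (others' best without VistaNet) − (others' welfare with VistaNet) = 2833 − 2541 = $292M.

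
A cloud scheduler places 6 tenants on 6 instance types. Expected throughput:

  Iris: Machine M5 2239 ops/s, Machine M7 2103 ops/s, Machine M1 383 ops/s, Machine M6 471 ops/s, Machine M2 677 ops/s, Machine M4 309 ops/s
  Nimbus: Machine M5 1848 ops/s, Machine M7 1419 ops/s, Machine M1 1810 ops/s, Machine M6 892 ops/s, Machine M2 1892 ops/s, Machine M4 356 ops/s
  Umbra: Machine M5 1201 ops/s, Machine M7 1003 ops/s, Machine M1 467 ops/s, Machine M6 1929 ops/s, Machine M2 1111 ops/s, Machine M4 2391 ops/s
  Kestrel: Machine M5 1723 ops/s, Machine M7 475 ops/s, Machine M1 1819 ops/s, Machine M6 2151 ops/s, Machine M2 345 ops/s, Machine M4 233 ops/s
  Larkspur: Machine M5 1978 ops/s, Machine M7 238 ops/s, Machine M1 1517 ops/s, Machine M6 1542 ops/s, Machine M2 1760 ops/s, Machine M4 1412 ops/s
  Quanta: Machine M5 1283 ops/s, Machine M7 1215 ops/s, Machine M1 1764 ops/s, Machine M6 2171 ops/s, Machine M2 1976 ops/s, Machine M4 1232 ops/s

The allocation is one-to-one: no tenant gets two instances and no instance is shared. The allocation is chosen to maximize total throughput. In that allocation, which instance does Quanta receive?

Optimal: Iris→Machine M7 (2103 ops/s), Nimbus→Machine M1 (1810 ops/s), Umbra→Machine M4 (2391 ops/s), Kestrel→Machine M6 (2151 ops/s), Larkspur→Machine M5 (1978 ops/s), Quanta→Machine M2 (1976 ops/s) — total 2103+1810+2391+2151+1978+1976 = 12409 ops/s.
Swapping Quanta↔Larkspur (Quanta→Machine M5 1283 ops/s, Larkspur→Machine M2 1760 ops/s) loses 911.
Every other assignment is strictly worse.
Quanta's own top instance is Machine M6 (2171 ops/s), but forcing Quanta→Machine M6 and reassigning the rest optimally gives only 12354 ops/s — worse by 55.

Quanta receives Machine M2.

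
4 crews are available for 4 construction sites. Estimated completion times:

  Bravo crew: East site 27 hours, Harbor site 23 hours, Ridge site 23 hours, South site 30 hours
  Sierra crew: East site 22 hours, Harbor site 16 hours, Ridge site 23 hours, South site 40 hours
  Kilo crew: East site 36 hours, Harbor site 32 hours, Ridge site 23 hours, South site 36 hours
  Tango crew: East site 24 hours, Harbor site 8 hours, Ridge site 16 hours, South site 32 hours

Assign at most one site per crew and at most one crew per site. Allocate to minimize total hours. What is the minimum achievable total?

Min total: 83 hours

Optimal: Bravo crew→South site (30 hours), Sierra crew→East site (22 hours), Kilo crew→Ridge site (23 hours), Tango crew→Harbor site (8 hours) — total 30+22+23+8 = 83 hours.
Column-greedy (each site in turn goes to its cheapest remaining crew) gives 89 hours, worse by 6.
Swapping Kilo crew↔Tango crew (Kilo crew→Harbor site 32 hours, Tango crew→Ridge site 16 hours) adds 17.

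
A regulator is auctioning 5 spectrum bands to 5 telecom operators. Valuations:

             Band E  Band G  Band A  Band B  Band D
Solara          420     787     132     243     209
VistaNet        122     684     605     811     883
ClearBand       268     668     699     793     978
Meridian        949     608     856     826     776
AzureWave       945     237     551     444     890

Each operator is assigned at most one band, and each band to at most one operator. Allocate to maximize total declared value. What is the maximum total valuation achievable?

Optimal: Solara→Band G ($787M), VistaNet→Band B ($811M), ClearBand→Band D ($978M), Meridian→Band A ($856M), AzureWave→Band E ($945M) — total 787+811+978+856+945 = $4377M.
Swapping Meridian↔AzureWave (Meridian→Band E $949M, AzureWave→Band A $551M) loses 301.
No other one-to-one assignment exceeds $4377M.

Maximum total: $4377M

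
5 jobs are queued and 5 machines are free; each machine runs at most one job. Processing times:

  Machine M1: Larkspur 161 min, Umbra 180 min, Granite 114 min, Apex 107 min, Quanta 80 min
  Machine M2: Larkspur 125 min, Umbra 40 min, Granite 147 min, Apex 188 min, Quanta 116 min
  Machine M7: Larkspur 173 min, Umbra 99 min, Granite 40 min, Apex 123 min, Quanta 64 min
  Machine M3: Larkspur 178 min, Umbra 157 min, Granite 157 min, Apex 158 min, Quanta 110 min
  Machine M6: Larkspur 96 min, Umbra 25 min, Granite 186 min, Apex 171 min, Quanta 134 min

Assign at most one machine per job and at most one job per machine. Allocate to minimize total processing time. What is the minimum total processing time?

This is a one-to-one assignment (minimum-cost bipartite matching).
Optimal: Larkspur→Machine M6 (96 min), Umbra→Machine M2 (40 min), Granite→Machine M7 (40 min), Apex→Machine M1 (107 min), Quanta→Machine M3 (110 min) — total 96+40+40+107+110 = 393 min.
Min-entry greedy (repeatedly take the single cheapest remaining cell) gives 428 min, worse by 35.
Next-best assignment: Larkspur→Machine M2, Umbra→Machine M6, Granite→Machine M7, Apex→Machine M1, Quanta→Machine M3 = 407 min.
No other one-to-one assignment undercuts 393 min.

Min total: 393 min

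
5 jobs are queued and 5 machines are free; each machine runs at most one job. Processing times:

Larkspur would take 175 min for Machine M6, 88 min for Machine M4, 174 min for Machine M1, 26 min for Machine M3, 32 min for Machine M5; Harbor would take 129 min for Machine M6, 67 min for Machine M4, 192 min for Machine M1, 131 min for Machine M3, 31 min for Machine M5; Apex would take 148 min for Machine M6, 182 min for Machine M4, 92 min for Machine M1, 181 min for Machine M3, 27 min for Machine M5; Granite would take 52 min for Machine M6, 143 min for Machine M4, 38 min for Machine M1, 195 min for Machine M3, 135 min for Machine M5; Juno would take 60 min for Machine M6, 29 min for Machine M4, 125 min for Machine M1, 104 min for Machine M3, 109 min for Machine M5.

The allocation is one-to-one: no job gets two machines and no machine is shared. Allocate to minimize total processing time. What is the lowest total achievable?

This is the linear assignment problem.
Optimal: Larkspur→Machine M3 (26 min), Harbor→Machine M4 (67 min), Apex→Machine M5 (27 min), Granite→Machine M1 (38 min), Juno→Machine M6 (60 min) — total 26+67+27+38+60 = 218 min.
Row-greedy (each job in turn takes its cheapest remaining machine) gives 230 min, worse by 12.

Minimum total: 218 min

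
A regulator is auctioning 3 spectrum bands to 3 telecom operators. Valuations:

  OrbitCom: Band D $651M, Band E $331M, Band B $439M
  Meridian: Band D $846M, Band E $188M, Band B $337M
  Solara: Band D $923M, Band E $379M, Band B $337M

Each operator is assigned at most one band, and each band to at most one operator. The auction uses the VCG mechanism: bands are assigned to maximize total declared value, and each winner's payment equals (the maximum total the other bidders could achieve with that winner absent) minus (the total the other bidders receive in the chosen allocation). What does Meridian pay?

Efficient allocation: OrbitCom→Band B ($439M), Meridian→Band D ($846M), Solara→Band E ($379M); total welfare W = $1664M.
Meridian receives Band D at value $846M, so the others get W − 846 = $818M.
Without Meridian: best allocation of the remaining 2 bidders over all 3 bands is OrbitCom→Band B ($439M), Solara→Band D ($923M), total $1362M.
VCG payment = (others' best without Meridian) − (others' welfare with Meridian) = 1362 − 818 = $544M.

Meridian pays $544M.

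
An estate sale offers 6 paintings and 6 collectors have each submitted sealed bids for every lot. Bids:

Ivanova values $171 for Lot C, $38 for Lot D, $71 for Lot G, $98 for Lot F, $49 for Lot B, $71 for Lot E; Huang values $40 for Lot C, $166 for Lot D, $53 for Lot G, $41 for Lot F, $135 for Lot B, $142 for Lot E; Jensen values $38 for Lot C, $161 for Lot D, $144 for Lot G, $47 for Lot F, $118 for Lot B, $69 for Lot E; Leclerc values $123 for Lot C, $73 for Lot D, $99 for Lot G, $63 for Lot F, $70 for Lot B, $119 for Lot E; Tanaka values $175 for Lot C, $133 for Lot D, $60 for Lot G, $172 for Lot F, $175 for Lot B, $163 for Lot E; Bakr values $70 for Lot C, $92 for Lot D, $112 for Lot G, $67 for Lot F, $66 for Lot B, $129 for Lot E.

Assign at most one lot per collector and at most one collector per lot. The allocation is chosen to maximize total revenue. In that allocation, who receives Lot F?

Optimal: Ivanova→Lot C ($171), Huang→Lot B ($135), Jensen→Lot D ($161), Leclerc→Lot E ($119), Tanaka→Lot F ($172), Bakr→Lot G ($112) — total 171+135+161+119+172+112 = $870.
Checked against all permutations: $870 is optimal.
Tanaka's own top lot is Lot C ($175), but forcing Tanaka→Lot C and reassigning the rest optimally gives only $800 — worse by 70.

Tanaka receives Lot F.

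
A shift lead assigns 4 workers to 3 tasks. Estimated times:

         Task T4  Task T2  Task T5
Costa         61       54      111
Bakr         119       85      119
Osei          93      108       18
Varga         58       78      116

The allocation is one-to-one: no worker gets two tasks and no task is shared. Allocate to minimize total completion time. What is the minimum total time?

Minimum total: 130 min

This is the linear assignment problem.
Optimal: Varga→Task T4 (58 min), Costa→Task T2 (54 min), Osei→Task T5 (18 min) — total 58+54+18 = 130 min.
Row-greedy (each worker in turn takes its cheapest remaining task) gives 191 min, worse by 61.
Next-best assignment: Costa→Task T4, Varga→Task T2, Osei→Task T5 = 157 min.
Checked against all permutations: 130 min is optimal.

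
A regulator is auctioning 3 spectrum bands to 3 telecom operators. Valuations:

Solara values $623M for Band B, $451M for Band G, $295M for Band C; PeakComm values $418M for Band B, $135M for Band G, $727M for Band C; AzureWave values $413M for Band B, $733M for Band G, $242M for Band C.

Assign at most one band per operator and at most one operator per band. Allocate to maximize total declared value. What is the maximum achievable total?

Optimal: Solara→Band B ($623M), PeakComm→Band C ($727M), AzureWave→Band G ($733M) — total 623+727+733 = $2083M.
Swapping PeakComm↔AzureWave (PeakComm→Band G $135M, AzureWave→Band C $242M) loses 1083.

Max total: $2083M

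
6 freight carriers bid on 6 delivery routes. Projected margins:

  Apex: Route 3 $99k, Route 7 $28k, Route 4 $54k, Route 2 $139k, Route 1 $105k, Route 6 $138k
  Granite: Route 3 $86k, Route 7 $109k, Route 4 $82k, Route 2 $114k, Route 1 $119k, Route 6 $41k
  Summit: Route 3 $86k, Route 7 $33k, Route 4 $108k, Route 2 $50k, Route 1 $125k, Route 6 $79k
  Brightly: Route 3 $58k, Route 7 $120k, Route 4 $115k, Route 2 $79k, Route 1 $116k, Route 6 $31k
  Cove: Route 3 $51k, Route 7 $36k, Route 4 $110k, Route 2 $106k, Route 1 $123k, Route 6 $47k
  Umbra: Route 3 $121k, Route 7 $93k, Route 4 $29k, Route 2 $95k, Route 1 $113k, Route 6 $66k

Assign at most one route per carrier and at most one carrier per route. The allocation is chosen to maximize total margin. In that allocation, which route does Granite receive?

This is a one-to-one assignment (maximum-weight bipartite matching).
Optimal: Apex→Route 6 ($138k), Granite→Route 2 ($114k), Summit→Route 1 ($125k), Brightly→Route 7 ($120k), Cove→Route 4 ($110k), Umbra→Route 3 ($121k) — total 138+114+125+120+110+121 = $728k.
Row-greedy (each carrier in turn takes its best remaining route) gives $603k, worse by 125.
Next-best assignment: Apex→Route 6, Granite→Route 2, Summit→Route 4, Brightly→Route 7, Cove→Route 1, Umbra→Route 3 = $724k.
Swapping Umbra↔Apex (Umbra→Route 6 $66k, Apex→Route 3 $99k) loses 94.
No other one-to-one assignment exceeds $728k.
Granite's own top route is Route 1 ($119k), but forcing Granite→Route 1 and reassigning the rest optimally gives only $712k — worse by 16.

Granite receives Route 2.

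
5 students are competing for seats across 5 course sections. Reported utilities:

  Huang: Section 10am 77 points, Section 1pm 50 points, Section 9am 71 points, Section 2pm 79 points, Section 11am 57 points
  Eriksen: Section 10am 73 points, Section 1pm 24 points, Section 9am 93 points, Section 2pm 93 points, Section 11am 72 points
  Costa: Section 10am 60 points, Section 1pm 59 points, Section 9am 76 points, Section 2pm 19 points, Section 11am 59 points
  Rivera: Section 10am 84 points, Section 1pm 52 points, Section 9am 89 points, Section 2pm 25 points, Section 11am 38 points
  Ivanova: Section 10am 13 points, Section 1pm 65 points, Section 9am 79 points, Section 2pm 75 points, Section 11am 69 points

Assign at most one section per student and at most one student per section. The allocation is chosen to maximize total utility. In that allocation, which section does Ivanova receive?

Optimal: Huang→Section 10am (77 points), Eriksen→Section 2pm (93 points), Costa→Section 1pm (59 points), Rivera→Section 9am (89 points), Ivanova→Section 11am (69 points) — total 77+93+59+89+69 = 387 points.
Column-greedy (each section in turn goes to its best remaining student) gives 380 points, worse by 7.
Next-best assignment: Huang→Section 2pm, Eriksen→Section 9am, Costa→Section 1pm, Rivera→Section 10am, Ivanova→Section 11am = 384 points.
Every other assignment is strictly worse.
Ivanova's own top section is Section 9am (79 points), but forcing Ivanova→Section 9am and reassigning the rest optimally gives only 373 points — worse by 14.

Ivanova receives Section 11am.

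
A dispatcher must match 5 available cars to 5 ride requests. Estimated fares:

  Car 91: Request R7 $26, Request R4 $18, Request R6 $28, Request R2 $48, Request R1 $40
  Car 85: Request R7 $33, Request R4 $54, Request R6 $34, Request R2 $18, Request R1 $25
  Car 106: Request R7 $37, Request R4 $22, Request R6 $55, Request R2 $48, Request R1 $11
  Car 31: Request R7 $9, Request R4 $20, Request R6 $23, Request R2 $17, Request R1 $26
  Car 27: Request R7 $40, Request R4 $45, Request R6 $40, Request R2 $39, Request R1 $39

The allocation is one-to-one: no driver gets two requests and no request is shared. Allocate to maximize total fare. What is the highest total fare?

This is the linear assignment problem.
Optimal: Car 91→Request R2 ($48), Car 85→Request R4 ($54), Car 106→Request R6 ($55), Car 31→Request R1 ($26), Car 27→Request R7 ($40) — total 48+54+55+26+40 = $223.
Every other assignment is strictly worse.

Maximum total: $223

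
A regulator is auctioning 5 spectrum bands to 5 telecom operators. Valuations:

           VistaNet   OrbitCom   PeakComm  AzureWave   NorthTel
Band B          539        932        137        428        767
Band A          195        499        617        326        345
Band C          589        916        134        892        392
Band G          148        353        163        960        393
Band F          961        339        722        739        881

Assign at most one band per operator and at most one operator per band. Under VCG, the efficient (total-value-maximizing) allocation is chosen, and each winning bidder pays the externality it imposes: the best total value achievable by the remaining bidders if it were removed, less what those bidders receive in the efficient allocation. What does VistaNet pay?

VistaNet pays $130M.

Efficient allocation: VistaNet→Band F ($961M), OrbitCom→Band C ($916M), PeakComm→Band A ($617M), AzureWave→Band G ($960M), NorthTel→Band B ($767M); total welfare W = $4221M.
VistaNet receives Band F at value $961M, so the others get W − 961 = $3260M.
Without VistaNet: best allocation of the remaining 4 bidders over all 5 bands is OrbitCom→Band B ($932M), PeakComm→Band A ($617M), AzureWave→Band G ($960M), NorthTel→Band F ($881M), total $3390M.
VCG payment = (others' best without VistaNet) − (others' welfare with VistaNet) = 3390 − 3260 = $130M.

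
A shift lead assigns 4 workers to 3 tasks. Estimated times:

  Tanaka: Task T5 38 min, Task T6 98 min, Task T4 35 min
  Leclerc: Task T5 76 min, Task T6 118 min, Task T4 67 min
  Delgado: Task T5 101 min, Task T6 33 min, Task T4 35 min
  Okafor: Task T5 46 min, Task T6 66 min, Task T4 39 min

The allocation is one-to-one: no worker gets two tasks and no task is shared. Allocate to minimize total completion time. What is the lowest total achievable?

Optimal: Tanaka→Task T5 (38 min), Delgado→Task T6 (33 min), Okafor→Task T4 (39 min) — total 38+33+39 = 110 min.
Row-greedy (each worker in turn takes its cheapest remaining task) gives 144 min, worse by 34.
No other one-to-one assignment undercuts 110 min.

Min total: 110 min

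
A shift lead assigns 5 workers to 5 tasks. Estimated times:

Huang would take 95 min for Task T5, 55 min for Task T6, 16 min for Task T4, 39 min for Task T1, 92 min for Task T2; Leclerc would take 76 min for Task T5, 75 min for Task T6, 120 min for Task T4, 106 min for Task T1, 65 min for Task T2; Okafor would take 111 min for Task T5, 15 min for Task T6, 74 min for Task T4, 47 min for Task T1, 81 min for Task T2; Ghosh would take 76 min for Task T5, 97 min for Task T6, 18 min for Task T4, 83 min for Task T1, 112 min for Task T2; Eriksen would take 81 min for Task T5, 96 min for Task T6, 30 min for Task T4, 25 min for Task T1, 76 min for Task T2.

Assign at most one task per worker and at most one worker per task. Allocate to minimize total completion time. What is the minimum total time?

Treat this as an assignment problem: match each worker to one task.
Optimal: Huang→Task T4 (16 min), Leclerc→Task T2 (65 min), Okafor→Task T6 (15 min), Ghosh→Task T5 (76 min), Eriksen→Task T1 (25 min) — total 16+65+15+76+25 = 197 min.
Column-greedy (each task in turn goes to its cheapest remaining worker) gives 244 min, worse by 47.
Next-best assignment: Huang→Task T5, Leclerc→Task T2, Okafor→Task T6, Ghosh→Task T4, Eriksen→Task T1 = 218 min.
Swapping Ghosh↔Eriksen (Ghosh→Task T1 83 min, Eriksen→Task T5 81 min) adds 63.
Every other assignment is strictly worse.

Min total: 197 min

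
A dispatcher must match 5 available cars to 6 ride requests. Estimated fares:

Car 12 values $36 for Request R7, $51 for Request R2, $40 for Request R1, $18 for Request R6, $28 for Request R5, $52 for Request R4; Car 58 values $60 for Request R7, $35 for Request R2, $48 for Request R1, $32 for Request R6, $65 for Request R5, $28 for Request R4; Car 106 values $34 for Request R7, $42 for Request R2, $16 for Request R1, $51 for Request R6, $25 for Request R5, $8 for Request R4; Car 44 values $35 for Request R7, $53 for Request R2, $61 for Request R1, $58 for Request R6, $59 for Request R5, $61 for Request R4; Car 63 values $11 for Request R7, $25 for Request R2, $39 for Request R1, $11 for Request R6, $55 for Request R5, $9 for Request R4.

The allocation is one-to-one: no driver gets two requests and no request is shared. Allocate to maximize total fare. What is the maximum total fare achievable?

Optimal: Car 12→Request R4 ($52), Car 58→Request R7 ($60), Car 106→Request R6 ($51), Car 44→Request R1 ($61), Car 63→Request R5 ($55) — total 52+60+51+61+55 = $279.
Max-entry greedy (repeatedly take the single best remaining cell) gives $254, worse by 25.

Maximum total: $279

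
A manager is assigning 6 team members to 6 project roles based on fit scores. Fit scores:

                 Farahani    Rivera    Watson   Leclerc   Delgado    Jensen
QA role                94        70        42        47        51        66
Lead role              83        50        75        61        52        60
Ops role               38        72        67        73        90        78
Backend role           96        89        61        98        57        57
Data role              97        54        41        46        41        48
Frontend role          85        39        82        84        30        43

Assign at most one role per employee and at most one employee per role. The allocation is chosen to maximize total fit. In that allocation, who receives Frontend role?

Optimal: Farahani→Data role (97 pts), Rivera→Backend role (89 pts), Watson→Lead role (75 pts), Leclerc→Frontend role (84 pts), Delgado→Ops role (90 pts), Jensen→QA role (66 pts) — total 97+89+75+84+90+66 = 501 pts.
Column-greedy (each role in turn goes to its best remaining employee) gives 454 pts, worse by 47.
Checked against all permutations: 501 pts is optimal.
Leclerc's own top role is Backend role (98 pts), but forcing Leclerc→Backend role and reassigning the rest optimally gives only 497 pts — worse by 4.

Leclerc receives Frontend role.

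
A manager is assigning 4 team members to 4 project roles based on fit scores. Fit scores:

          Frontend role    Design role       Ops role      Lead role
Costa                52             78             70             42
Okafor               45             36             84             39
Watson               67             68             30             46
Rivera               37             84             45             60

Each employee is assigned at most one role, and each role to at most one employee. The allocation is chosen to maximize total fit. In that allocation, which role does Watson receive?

This is a one-to-one assignment (maximum-weight bipartite matching).
Optimal: Costa→Design role (78 pts), Okafor→Ops role (84 pts), Watson→Frontend role (67 pts), Rivera→Lead role (60 pts) — total 78+84+67+60 = 289 pts.
Column-greedy (each role in turn goes to its best remaining employee) gives 277 pts, worse by 12.
Next-best assignment: Costa→Lead role, Okafor→Ops role, Watson→Frontend role, Rivera→Design role = 277 pts.
Swapping Rivera↔Watson (Rivera→Frontend role 37 pts, Watson→Lead role 46 pts) loses 44.
Watson's own top role is Design role (68 pts), but forcing Watson→Design role and reassigning the rest optimally gives only 264 pts — worse by 25.

Watson receives Frontend role.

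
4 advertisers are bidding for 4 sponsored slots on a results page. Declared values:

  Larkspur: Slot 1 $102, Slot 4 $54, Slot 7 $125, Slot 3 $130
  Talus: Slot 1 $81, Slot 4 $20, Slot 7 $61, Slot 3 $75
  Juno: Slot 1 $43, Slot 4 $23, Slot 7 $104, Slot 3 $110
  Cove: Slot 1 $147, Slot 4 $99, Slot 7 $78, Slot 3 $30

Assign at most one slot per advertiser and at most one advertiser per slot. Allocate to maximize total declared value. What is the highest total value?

Optimal: Larkspur→Slot 7 ($125), Talus→Slot 1 ($81), Juno→Slot 3 ($110), Cove→Slot 4 ($99) — total 125+81+110+99 = $415.
Max-entry greedy (repeatedly take the single best remaining cell) gives $401, worse by 14.

Maximum total: $415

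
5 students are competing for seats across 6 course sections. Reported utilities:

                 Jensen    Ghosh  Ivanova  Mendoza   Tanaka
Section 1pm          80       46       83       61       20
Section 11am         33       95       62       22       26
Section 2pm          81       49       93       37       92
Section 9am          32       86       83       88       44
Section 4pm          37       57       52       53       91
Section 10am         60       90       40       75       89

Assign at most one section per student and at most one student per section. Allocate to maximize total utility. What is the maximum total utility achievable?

Maximum total: 447 points

Optimal: Jensen→Section 1pm (80 points), Ghosh→Section 11am (95 points), Ivanova→Section 2pm (93 points), Mendoza→Section 9am (88 points), Tanaka→Section 4pm (91 points) — total 80+95+93+88+91 = 447 points.
Row-greedy (each student in turn takes its best remaining section) gives 438 points, worse by 9.
Next-best assignment: Jensen→Section 1pm, Ghosh→Section 11am, Ivanova→Section 2pm, Mendoza→Section 9am, Tanaka→Section 10am = 445 points.
Every other assignment is strictly worse.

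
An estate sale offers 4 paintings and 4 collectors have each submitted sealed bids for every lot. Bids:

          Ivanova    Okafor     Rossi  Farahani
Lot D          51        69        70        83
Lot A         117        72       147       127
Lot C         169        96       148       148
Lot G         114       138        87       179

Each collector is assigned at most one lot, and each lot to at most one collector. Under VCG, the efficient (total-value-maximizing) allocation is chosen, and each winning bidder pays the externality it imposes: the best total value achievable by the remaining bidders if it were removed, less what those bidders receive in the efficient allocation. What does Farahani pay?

Farahani pays $69.

Efficient allocation: Ivanova→Lot C ($169), Okafor→Lot D ($69), Rossi→Lot A ($147), Farahani→Lot G ($179); total welfare W = $564.
Farahani receives Lot G at value $179, so the others get W − 179 = $385.
Without Farahani: best allocation of the remaining 3 bidders over all 4 lots is Ivanova→Lot C ($169), Okafor→Lot G ($138), Rossi→Lot A ($147), total $454.
VCG payment = (others' best without Farahani) − (others' welfare with Farahani) = 454 − 385 = $69.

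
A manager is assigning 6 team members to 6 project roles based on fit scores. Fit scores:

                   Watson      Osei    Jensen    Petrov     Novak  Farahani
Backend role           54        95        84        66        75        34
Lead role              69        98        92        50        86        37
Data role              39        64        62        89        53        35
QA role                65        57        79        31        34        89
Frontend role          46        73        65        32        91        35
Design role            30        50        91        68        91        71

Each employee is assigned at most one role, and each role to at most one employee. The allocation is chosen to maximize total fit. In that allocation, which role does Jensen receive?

Optimal: Watson→Lead role (69 pts), Osei→Backend role (95 pts), Jensen→Design role (91 pts), Petrov→Data role (89 pts), Novak→Frontend role (91 pts), Farahani→QA role (89 pts) — total 69+95+91+89+91+89 = 524 pts.
Jensen's own top role is Lead role (92 pts), but forcing Jensen→Lead role and reassigning the rest optimally gives only 503 pts — worse by 21.

Jensen receives Design role.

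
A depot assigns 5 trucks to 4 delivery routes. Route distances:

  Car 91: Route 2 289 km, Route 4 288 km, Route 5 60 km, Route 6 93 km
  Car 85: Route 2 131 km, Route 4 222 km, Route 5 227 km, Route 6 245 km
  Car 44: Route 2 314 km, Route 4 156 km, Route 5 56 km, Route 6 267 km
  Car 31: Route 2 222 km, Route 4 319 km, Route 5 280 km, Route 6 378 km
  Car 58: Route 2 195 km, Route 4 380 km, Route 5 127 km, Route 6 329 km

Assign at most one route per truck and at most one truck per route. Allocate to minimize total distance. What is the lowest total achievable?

Minimum total: 507 km

Optimal: Car 85→Route 2 (131 km), Car 44→Route 4 (156 km), Car 58→Route 5 (127 km), Car 91→Route 6 (93 km) — total 131+156+127+93 = 507 km.
Every other assignment is strictly worse.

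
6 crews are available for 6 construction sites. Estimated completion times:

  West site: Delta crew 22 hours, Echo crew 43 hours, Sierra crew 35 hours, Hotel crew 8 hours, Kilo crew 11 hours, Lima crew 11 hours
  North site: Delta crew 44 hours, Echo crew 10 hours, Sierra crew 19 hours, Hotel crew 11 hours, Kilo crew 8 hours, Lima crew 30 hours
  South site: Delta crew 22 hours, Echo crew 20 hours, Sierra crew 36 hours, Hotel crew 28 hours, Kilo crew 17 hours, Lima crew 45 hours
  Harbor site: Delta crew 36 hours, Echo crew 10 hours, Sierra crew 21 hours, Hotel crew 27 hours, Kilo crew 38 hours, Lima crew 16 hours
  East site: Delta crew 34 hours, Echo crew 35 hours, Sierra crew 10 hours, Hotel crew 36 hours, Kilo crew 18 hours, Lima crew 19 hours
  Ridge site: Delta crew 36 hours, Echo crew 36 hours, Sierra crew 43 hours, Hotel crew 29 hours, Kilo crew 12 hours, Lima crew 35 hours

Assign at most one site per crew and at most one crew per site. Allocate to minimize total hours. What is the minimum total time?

Minimum total: 76 hours

This is the linear assignment problem.
Optimal: Delta crew→South site (22 hours), Echo crew→Harbor site (10 hours), Sierra crew→East site (10 hours), Hotel crew→North site (11 hours), Kilo crew→Ridge site (12 hours), Lima crew→West site (11 hours) — total 22+10+10+11+12+11 = 76 hours.
Row-greedy (each crew in turn takes its cheapest remaining site) gives 126 hours, worse by 50.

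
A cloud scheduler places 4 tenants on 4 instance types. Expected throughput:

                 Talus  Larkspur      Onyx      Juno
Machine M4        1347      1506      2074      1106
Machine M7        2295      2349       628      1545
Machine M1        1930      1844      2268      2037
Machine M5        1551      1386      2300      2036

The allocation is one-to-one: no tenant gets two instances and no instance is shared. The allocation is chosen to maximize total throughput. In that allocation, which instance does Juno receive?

Optimal: Talus→Machine M1 (1930 ops/s), Larkspur→Machine M7 (2349 ops/s), Onyx→Machine M4 (2074 ops/s), Juno→Machine M5 (2036 ops/s) — total 1930+2349+2074+2036 = 8389 ops/s.
Next-best assignment: Talus→Machine M7, Larkspur→Machine M1, Onyx→Machine M4, Juno→Machine M5 = 8249 ops/s.
No other one-to-one assignment exceeds 8389 ops/s.
Juno's own top instance is Machine M1 (2037 ops/s), but forcing Juno→Machine M1 and reassigning the rest optimally gives only 8138 ops/s — worse by 251.

Juno receives Machine M5.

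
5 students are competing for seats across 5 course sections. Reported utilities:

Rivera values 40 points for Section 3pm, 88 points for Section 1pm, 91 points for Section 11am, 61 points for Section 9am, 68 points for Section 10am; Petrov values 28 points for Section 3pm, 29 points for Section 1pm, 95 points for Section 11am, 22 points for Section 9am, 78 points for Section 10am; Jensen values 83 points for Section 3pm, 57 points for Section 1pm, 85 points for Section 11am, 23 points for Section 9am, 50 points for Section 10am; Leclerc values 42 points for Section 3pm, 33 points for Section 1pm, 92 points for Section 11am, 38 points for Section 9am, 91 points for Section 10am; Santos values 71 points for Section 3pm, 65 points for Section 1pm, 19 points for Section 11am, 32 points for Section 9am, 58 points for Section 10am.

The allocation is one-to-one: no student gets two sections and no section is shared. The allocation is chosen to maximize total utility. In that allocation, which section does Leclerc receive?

Optimal: Rivera→Section 9am (61 points), Petrov→Section 11am (95 points), Jensen→Section 3pm (83 points), Leclerc→Section 10am (91 points), Santos→Section 1pm (65 points) — total 61+95+83+91+65 = 395 points.
Column-greedy (each section in turn goes to its best remaining student) gives 362 points, worse by 33.
Next-best assignment: Rivera→Section 1pm, Petrov→Section 11am, Jensen→Section 3pm, Leclerc→Section 10am, Santos→Section 9am = 389 points.
No other one-to-one assignment exceeds 395 points.
Leclerc's own top section is Section 11am (92 points), but forcing Leclerc→Section 11am and reassigning the rest optimally gives only 379 points — worse by 16.

Leclerc receives Section 10am.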